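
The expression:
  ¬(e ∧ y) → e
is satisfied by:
  {e: True}


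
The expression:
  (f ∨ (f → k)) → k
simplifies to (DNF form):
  k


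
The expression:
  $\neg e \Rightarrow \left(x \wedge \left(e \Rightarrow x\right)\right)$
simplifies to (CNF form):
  $e \vee x$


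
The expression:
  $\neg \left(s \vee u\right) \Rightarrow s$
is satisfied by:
  {u: True, s: True}
  {u: True, s: False}
  {s: True, u: False}


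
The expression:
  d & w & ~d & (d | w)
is never true.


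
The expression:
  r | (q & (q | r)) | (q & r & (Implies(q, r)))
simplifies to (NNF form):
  q | r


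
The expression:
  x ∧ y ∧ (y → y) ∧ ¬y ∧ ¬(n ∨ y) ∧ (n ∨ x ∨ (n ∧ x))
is never true.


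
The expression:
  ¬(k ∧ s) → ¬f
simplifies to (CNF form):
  (k ∨ ¬f) ∧ (s ∨ ¬f)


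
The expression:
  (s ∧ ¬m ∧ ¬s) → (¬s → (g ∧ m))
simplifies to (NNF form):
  True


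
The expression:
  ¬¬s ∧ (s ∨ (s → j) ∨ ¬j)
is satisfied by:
  {s: True}


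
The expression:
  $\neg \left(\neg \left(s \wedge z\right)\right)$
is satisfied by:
  {z: True, s: True}


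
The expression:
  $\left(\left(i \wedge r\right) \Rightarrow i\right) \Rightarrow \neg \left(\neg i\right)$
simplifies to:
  $i$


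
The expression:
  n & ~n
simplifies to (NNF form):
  False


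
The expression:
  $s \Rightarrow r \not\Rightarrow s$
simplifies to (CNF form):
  $\neg s$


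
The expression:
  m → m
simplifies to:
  True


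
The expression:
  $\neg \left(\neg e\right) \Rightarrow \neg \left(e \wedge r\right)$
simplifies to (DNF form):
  $\neg e \vee \neg r$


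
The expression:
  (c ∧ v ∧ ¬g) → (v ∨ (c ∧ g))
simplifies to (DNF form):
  True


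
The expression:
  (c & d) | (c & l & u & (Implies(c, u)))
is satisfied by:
  {c: True, d: True, u: True, l: True}
  {c: True, d: True, u: True, l: False}
  {c: True, d: True, l: True, u: False}
  {c: True, d: True, l: False, u: False}
  {c: True, u: True, l: True, d: False}


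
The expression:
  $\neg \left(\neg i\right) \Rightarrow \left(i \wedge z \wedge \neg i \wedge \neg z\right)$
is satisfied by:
  {i: False}


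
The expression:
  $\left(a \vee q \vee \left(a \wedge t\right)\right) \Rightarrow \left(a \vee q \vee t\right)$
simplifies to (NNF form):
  $\text{True}$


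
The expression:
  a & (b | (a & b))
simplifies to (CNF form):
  a & b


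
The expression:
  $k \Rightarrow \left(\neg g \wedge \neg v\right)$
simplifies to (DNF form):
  $\left(\neg g \wedge \neg v\right) \vee \neg k$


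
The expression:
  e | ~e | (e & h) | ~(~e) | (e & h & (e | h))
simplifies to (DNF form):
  True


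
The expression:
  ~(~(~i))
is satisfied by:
  {i: False}


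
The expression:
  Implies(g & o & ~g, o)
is always true.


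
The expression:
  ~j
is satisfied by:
  {j: False}


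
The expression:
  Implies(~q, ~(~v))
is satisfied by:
  {q: True, v: True}
  {q: True, v: False}
  {v: True, q: False}


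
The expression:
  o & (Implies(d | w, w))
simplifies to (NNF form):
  o & (w | ~d)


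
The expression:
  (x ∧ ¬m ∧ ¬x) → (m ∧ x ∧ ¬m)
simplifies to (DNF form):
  True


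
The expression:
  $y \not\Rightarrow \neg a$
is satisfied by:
  {a: True, y: True}


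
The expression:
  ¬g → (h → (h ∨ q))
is always true.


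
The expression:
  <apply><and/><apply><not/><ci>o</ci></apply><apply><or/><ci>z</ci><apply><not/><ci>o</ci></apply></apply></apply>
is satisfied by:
  {o: False}


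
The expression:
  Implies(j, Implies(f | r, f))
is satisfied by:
  {f: True, r: False, j: False}
  {f: False, r: False, j: False}
  {j: True, f: True, r: False}
  {j: True, f: False, r: False}
  {r: True, f: True, j: False}
  {r: True, f: False, j: False}
  {r: True, j: True, f: True}


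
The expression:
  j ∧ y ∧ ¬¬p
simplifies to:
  j ∧ p ∧ y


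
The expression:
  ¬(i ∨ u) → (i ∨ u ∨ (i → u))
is always true.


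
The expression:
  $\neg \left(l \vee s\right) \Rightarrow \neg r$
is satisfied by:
  {l: True, s: True, r: False}
  {l: True, s: False, r: False}
  {s: True, l: False, r: False}
  {l: False, s: False, r: False}
  {r: True, l: True, s: True}
  {r: True, l: True, s: False}
  {r: True, s: True, l: False}


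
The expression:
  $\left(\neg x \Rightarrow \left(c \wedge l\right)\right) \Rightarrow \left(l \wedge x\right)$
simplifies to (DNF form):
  $\left(l \wedge x\right) \vee \left(\neg c \wedge \neg x\right) \vee \left(\neg l \wedge \neg x\right)$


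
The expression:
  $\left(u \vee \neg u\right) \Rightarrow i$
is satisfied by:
  {i: True}


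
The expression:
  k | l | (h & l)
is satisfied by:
  {k: True, l: True}
  {k: True, l: False}
  {l: True, k: False}


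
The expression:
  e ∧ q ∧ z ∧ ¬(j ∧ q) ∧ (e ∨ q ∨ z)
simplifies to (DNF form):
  e ∧ q ∧ z ∧ ¬j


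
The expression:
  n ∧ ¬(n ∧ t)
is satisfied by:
  {n: True, t: False}


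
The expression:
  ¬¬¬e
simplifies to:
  ¬e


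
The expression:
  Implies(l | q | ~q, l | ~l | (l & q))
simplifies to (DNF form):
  True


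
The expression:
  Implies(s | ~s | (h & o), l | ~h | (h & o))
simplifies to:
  l | o | ~h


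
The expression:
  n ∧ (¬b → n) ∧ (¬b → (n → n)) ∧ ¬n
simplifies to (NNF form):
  False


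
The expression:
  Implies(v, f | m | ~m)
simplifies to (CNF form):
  True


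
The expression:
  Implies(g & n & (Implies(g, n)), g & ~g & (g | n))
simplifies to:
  ~g | ~n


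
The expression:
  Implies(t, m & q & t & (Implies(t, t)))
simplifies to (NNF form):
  ~t | (m & q)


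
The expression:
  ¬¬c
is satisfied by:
  {c: True}


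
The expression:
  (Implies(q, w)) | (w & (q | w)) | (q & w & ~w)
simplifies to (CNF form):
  w | ~q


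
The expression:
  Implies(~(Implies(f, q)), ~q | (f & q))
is always true.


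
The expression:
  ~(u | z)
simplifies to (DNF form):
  ~u & ~z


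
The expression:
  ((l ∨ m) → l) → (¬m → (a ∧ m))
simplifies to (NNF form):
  m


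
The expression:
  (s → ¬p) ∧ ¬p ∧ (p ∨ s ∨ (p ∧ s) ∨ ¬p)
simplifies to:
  ¬p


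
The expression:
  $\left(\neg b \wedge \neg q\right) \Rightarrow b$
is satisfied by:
  {b: True, q: True}
  {b: True, q: False}
  {q: True, b: False}


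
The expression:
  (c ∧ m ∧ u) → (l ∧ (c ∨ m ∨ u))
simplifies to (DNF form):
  l ∨ ¬c ∨ ¬m ∨ ¬u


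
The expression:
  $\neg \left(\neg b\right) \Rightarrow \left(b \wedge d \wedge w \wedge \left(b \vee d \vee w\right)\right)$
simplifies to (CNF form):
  $\left(d \vee \neg b\right) \wedge \left(w \vee \neg b\right)$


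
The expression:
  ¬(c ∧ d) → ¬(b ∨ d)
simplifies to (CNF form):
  (c ∨ ¬b) ∧ (c ∨ ¬d) ∧ (d ∨ ¬b) ∧ (d ∨ ¬d)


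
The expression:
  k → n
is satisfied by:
  {n: True, k: False}
  {k: False, n: False}
  {k: True, n: True}


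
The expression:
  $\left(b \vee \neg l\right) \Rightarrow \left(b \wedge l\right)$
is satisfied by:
  {l: True}


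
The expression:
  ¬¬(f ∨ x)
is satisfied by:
  {x: True, f: True}
  {x: True, f: False}
  {f: True, x: False}


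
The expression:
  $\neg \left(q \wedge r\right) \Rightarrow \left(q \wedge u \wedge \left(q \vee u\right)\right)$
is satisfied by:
  {r: True, u: True, q: True}
  {r: True, q: True, u: False}
  {u: True, q: True, r: False}


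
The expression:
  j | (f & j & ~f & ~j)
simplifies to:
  j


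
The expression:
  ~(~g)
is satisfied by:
  {g: True}


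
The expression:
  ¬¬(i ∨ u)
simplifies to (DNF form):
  i ∨ u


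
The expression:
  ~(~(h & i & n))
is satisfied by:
  {h: True, i: True, n: True}


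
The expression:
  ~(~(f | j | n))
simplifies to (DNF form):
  f | j | n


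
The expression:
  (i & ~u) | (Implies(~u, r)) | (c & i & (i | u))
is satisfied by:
  {i: True, r: True, u: True}
  {i: True, r: True, u: False}
  {i: True, u: True, r: False}
  {i: True, u: False, r: False}
  {r: True, u: True, i: False}
  {r: True, u: False, i: False}
  {u: True, r: False, i: False}


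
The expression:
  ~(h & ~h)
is always true.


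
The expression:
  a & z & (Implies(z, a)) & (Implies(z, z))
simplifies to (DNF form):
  a & z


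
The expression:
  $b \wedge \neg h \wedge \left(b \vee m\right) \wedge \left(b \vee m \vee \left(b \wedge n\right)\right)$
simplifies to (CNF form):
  $b \wedge \neg h$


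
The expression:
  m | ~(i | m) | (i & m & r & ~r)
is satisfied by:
  {m: True, i: False}
  {i: False, m: False}
  {i: True, m: True}


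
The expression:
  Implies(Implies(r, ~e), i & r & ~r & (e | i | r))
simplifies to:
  e & r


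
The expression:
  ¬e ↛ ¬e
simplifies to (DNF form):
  False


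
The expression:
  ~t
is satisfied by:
  {t: False}


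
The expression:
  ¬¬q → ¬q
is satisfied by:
  {q: False}


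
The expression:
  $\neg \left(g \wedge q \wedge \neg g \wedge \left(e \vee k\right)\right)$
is always true.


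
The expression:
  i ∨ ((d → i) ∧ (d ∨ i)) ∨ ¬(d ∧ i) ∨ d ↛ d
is always true.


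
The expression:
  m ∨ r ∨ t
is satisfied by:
  {r: True, t: True, m: True}
  {r: True, t: True, m: False}
  {r: True, m: True, t: False}
  {r: True, m: False, t: False}
  {t: True, m: True, r: False}
  {t: True, m: False, r: False}
  {m: True, t: False, r: False}


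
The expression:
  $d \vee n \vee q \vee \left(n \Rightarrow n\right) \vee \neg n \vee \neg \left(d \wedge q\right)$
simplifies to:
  $\text{True}$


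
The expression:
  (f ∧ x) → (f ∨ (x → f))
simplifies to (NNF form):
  True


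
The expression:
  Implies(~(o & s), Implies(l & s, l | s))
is always true.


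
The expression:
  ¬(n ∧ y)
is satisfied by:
  {y: False, n: False}
  {n: True, y: False}
  {y: True, n: False}


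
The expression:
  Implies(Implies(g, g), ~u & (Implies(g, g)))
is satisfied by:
  {u: False}


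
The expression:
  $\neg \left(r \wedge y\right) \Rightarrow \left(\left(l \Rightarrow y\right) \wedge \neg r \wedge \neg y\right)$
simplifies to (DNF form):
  $\left(r \wedge y\right) \vee \left(r \wedge \neg r\right) \vee \left(r \wedge y \wedge \neg l\right) \vee \left(r \wedge y \wedge \neg y\right) \vee \left(r \wedge \neg l \wedge \neg r\right) \vee \left(r \wedge \neg r \wedge \neg y\right) \vee \left(y \wedge \neg l \wedge \neg y\right) \vee \left(\neg l \wedge \neg r \wedge \neg y\right)$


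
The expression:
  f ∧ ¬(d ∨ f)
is never true.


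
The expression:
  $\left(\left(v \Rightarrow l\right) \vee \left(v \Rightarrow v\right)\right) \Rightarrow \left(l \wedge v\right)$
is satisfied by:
  {v: True, l: True}


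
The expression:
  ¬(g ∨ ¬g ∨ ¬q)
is never true.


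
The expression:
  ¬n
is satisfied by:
  {n: False}


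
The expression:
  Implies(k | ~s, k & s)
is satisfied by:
  {s: True}


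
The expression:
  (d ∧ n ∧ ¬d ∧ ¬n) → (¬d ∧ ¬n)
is always true.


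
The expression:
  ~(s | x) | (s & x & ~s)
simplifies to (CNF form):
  ~s & ~x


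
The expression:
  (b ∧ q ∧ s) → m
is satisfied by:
  {m: True, s: False, q: False, b: False}
  {m: False, s: False, q: False, b: False}
  {b: True, m: True, s: False, q: False}
  {b: True, m: False, s: False, q: False}
  {m: True, q: True, b: False, s: False}
  {q: True, b: False, s: False, m: False}
  {b: True, q: True, m: True, s: False}
  {b: True, q: True, m: False, s: False}
  {m: True, s: True, b: False, q: False}
  {s: True, b: False, q: False, m: False}
  {m: True, b: True, s: True, q: False}
  {b: True, s: True, m: False, q: False}
  {m: True, q: True, s: True, b: False}
  {q: True, s: True, b: False, m: False}
  {b: True, q: True, s: True, m: True}


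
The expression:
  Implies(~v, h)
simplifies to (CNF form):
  h | v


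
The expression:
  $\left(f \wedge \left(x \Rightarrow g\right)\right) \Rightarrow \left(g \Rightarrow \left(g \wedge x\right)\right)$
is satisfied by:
  {x: True, g: False, f: False}
  {g: False, f: False, x: False}
  {f: True, x: True, g: False}
  {f: True, g: False, x: False}
  {x: True, g: True, f: False}
  {g: True, x: False, f: False}
  {f: True, g: True, x: True}


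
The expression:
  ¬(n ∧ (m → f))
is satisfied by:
  {m: True, n: False, f: False}
  {m: False, n: False, f: False}
  {f: True, m: True, n: False}
  {f: True, m: False, n: False}
  {n: True, m: True, f: False}


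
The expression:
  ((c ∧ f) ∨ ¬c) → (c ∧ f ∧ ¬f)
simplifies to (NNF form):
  c ∧ ¬f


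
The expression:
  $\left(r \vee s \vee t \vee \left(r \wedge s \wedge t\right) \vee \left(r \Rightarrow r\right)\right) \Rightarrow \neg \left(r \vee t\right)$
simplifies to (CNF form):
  $\neg r \wedge \neg t$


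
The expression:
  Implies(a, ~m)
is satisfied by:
  {m: False, a: False}
  {a: True, m: False}
  {m: True, a: False}


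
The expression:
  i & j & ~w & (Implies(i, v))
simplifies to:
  i & j & v & ~w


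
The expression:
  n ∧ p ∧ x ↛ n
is never true.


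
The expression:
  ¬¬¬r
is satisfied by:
  {r: False}


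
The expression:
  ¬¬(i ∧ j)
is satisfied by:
  {i: True, j: True}


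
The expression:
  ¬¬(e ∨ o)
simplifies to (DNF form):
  e ∨ o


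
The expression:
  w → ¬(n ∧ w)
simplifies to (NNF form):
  ¬n ∨ ¬w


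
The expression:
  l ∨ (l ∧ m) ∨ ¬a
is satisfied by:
  {l: True, a: False}
  {a: False, l: False}
  {a: True, l: True}


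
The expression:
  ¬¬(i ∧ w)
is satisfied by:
  {i: True, w: True}


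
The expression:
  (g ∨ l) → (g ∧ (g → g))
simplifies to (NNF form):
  g ∨ ¬l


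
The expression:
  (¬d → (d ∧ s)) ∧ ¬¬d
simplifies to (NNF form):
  d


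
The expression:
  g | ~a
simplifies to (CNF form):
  g | ~a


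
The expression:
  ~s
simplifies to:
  ~s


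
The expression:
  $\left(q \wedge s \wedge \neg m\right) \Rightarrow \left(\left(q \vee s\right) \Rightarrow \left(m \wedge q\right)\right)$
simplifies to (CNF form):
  $m \vee \neg q \vee \neg s$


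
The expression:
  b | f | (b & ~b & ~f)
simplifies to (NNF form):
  b | f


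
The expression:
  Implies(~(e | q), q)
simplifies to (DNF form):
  e | q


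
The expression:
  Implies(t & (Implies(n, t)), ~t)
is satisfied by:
  {t: False}


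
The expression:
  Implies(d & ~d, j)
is always true.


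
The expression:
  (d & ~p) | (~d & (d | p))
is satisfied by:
  {d: True, p: False}
  {p: True, d: False}


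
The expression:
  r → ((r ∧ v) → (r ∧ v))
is always true.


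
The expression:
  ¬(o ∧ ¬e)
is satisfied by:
  {e: True, o: False}
  {o: False, e: False}
  {o: True, e: True}


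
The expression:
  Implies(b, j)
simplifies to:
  j | ~b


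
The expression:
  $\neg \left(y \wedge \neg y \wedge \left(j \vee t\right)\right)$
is always true.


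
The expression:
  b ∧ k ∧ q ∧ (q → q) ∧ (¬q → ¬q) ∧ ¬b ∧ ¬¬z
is never true.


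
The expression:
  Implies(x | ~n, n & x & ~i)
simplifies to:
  n & (~i | ~x)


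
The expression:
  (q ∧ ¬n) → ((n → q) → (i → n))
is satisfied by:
  {n: True, q: False, i: False}
  {q: False, i: False, n: False}
  {n: True, i: True, q: False}
  {i: True, q: False, n: False}
  {n: True, q: True, i: False}
  {q: True, n: False, i: False}
  {n: True, i: True, q: True}


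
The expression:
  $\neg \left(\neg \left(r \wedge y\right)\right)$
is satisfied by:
  {r: True, y: True}


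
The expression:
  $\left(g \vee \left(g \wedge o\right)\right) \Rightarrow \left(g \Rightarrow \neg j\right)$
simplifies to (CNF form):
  $\neg g \vee \neg j$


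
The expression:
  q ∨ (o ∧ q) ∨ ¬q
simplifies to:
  True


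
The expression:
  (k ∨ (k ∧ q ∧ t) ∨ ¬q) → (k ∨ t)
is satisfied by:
  {t: True, k: True, q: True}
  {t: True, k: True, q: False}
  {t: True, q: True, k: False}
  {t: True, q: False, k: False}
  {k: True, q: True, t: False}
  {k: True, q: False, t: False}
  {q: True, k: False, t: False}


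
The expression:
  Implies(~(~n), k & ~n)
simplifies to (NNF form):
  ~n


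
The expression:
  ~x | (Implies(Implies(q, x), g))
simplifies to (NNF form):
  g | ~x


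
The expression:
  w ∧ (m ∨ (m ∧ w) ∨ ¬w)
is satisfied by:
  {m: True, w: True}


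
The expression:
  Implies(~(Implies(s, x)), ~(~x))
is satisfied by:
  {x: True, s: False}
  {s: False, x: False}
  {s: True, x: True}


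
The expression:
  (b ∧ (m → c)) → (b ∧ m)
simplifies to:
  m ∨ ¬b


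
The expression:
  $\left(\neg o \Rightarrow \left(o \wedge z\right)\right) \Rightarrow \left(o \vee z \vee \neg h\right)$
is always true.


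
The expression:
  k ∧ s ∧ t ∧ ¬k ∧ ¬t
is never true.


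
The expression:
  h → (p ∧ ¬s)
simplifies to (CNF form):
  (p ∨ ¬h) ∧ (¬h ∨ ¬s)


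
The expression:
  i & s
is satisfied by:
  {i: True, s: True}


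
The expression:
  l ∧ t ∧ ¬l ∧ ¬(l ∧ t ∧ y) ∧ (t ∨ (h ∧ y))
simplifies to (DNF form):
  False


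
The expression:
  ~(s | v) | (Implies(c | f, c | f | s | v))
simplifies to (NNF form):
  True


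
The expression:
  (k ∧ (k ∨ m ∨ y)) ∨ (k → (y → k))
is always true.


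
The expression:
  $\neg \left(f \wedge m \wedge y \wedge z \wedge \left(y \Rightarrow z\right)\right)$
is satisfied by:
  {m: False, z: False, y: False, f: False}
  {f: True, m: False, z: False, y: False}
  {y: True, m: False, z: False, f: False}
  {f: True, y: True, m: False, z: False}
  {z: True, f: False, m: False, y: False}
  {f: True, z: True, m: False, y: False}
  {y: True, z: True, f: False, m: False}
  {f: True, y: True, z: True, m: False}
  {m: True, y: False, z: False, f: False}
  {f: True, m: True, y: False, z: False}
  {y: True, m: True, f: False, z: False}
  {f: True, y: True, m: True, z: False}
  {z: True, m: True, y: False, f: False}
  {f: True, z: True, m: True, y: False}
  {y: True, z: True, m: True, f: False}


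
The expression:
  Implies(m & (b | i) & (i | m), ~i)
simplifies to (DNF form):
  ~i | ~m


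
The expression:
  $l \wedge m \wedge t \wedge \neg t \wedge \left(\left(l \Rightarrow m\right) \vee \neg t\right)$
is never true.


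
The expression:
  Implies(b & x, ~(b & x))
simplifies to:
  ~b | ~x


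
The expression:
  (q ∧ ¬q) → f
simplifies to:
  True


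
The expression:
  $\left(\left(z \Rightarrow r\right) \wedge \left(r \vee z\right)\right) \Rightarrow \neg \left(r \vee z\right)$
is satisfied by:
  {r: False}


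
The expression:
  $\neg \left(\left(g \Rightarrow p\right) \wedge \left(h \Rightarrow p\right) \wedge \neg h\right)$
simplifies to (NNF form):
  $h \vee \left(g \wedge \neg p\right)$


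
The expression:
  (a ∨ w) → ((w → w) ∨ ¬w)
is always true.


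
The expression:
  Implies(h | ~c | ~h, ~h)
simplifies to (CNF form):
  ~h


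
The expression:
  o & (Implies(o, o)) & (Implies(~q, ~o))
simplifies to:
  o & q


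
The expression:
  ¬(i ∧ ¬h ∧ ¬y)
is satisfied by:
  {y: True, h: True, i: False}
  {y: True, h: False, i: False}
  {h: True, y: False, i: False}
  {y: False, h: False, i: False}
  {y: True, i: True, h: True}
  {y: True, i: True, h: False}
  {i: True, h: True, y: False}


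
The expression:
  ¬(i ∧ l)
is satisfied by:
  {l: False, i: False}
  {i: True, l: False}
  {l: True, i: False}


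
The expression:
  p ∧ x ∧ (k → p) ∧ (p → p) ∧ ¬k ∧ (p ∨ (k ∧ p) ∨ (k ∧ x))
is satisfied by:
  {p: True, x: True, k: False}


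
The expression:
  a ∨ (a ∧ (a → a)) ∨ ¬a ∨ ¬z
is always true.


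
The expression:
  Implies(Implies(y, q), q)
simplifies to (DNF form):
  q | y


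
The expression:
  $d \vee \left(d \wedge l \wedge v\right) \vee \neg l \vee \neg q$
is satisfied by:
  {d: True, l: False, q: False}
  {l: False, q: False, d: False}
  {d: True, q: True, l: False}
  {q: True, l: False, d: False}
  {d: True, l: True, q: False}
  {l: True, d: False, q: False}
  {d: True, q: True, l: True}


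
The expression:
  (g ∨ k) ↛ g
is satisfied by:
  {k: True, g: False}


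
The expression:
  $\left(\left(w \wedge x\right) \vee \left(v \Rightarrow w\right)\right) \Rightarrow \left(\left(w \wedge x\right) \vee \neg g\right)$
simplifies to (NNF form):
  $\left(v \wedge \neg w\right) \vee \left(w \wedge x\right) \vee \neg g$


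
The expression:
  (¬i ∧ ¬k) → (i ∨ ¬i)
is always true.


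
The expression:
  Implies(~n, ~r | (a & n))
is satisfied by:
  {n: True, r: False}
  {r: False, n: False}
  {r: True, n: True}


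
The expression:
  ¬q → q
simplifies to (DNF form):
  q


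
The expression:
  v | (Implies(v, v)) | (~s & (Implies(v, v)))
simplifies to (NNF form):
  True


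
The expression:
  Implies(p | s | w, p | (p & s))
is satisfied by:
  {p: True, w: False, s: False}
  {p: True, s: True, w: False}
  {p: True, w: True, s: False}
  {p: True, s: True, w: True}
  {s: False, w: False, p: False}


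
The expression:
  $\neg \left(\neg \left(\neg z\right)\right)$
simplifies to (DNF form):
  $\neg z$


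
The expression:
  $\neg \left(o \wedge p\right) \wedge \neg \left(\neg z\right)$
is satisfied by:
  {z: True, p: False, o: False}
  {z: True, o: True, p: False}
  {z: True, p: True, o: False}


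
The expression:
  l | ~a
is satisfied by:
  {l: True, a: False}
  {a: False, l: False}
  {a: True, l: True}


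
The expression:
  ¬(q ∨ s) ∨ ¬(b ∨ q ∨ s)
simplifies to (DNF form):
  ¬q ∧ ¬s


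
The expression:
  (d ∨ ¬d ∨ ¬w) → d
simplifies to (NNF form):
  d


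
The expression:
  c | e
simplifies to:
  c | e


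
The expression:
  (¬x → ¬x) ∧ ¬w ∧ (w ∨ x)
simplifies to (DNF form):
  x ∧ ¬w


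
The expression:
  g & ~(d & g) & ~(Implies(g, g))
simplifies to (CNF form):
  False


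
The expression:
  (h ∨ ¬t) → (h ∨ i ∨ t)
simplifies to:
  h ∨ i ∨ t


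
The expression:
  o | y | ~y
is always true.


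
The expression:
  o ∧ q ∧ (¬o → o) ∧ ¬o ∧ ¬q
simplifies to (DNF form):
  False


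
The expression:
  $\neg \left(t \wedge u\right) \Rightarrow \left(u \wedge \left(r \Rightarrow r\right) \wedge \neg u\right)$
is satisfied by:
  {t: True, u: True}


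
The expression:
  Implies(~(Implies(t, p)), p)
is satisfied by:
  {p: True, t: False}
  {t: False, p: False}
  {t: True, p: True}


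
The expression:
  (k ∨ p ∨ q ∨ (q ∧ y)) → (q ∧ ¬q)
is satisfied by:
  {q: False, p: False, k: False}


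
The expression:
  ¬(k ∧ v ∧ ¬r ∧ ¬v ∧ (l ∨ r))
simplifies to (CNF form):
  True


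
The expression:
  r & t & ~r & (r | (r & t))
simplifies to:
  False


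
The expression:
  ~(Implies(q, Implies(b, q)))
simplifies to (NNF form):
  False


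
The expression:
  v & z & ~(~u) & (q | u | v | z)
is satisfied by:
  {z: True, u: True, v: True}


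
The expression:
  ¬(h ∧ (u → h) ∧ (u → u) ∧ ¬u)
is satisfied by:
  {u: True, h: False}
  {h: False, u: False}
  {h: True, u: True}


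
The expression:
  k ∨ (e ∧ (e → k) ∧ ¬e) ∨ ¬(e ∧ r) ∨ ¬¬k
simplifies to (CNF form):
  k ∨ ¬e ∨ ¬r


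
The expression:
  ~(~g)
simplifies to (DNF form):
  g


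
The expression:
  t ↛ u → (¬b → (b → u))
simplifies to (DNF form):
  True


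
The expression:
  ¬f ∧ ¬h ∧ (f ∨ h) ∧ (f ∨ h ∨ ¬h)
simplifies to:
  False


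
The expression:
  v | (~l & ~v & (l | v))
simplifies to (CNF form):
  v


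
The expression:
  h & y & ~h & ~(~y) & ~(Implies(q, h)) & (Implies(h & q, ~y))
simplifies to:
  False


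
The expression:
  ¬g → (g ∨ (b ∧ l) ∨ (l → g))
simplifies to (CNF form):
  b ∨ g ∨ ¬l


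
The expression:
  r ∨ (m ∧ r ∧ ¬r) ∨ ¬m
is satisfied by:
  {r: True, m: False}
  {m: False, r: False}
  {m: True, r: True}


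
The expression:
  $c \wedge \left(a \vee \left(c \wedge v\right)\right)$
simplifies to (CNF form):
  $c \wedge \left(a \vee v\right)$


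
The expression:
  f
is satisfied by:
  {f: True}


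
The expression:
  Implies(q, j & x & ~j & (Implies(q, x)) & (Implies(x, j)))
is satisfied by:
  {q: False}


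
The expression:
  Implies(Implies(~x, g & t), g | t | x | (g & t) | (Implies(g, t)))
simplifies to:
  True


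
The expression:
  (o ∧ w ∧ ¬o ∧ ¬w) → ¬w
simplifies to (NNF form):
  True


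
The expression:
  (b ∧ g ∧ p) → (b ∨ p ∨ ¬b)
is always true.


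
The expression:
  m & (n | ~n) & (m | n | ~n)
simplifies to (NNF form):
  m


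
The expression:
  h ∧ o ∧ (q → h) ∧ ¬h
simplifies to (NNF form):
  False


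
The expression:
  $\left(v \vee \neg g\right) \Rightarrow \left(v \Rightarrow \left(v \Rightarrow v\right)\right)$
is always true.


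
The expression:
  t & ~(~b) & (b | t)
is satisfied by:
  {t: True, b: True}


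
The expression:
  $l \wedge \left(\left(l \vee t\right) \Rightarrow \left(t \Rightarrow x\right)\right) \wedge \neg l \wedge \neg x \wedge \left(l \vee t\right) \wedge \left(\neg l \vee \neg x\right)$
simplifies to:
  $\text{False}$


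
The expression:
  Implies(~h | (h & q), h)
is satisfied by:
  {h: True}


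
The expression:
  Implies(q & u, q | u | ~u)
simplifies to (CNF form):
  True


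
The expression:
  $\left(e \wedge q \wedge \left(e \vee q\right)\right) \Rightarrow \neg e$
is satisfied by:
  {e: False, q: False}
  {q: True, e: False}
  {e: True, q: False}


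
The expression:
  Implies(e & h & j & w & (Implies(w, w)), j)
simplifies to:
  True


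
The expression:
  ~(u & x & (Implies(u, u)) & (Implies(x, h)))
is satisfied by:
  {h: False, u: False, x: False}
  {x: True, h: False, u: False}
  {u: True, h: False, x: False}
  {x: True, u: True, h: False}
  {h: True, x: False, u: False}
  {x: True, h: True, u: False}
  {u: True, h: True, x: False}


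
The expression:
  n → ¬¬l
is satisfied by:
  {l: True, n: False}
  {n: False, l: False}
  {n: True, l: True}


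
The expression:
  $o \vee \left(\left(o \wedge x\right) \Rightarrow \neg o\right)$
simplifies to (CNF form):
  $\text{True}$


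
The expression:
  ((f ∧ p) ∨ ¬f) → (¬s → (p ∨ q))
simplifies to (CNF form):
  f ∨ p ∨ q ∨ s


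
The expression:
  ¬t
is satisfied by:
  {t: False}


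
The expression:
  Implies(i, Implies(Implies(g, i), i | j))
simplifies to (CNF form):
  True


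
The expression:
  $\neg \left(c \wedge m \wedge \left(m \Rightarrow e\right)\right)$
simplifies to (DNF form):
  $\neg c \vee \neg e \vee \neg m$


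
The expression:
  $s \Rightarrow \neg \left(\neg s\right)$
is always true.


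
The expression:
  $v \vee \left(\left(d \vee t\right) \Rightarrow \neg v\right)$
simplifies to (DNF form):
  $\text{True}$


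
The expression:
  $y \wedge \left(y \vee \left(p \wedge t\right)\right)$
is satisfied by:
  {y: True}


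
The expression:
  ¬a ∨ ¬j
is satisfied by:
  {a: False, j: False}
  {j: True, a: False}
  {a: True, j: False}


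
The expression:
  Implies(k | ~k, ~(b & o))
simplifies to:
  ~b | ~o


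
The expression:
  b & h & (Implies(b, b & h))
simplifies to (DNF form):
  b & h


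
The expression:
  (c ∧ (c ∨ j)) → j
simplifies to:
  j ∨ ¬c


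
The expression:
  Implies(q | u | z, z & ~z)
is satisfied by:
  {q: False, u: False, z: False}


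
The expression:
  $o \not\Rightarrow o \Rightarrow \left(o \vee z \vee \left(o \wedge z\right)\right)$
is always true.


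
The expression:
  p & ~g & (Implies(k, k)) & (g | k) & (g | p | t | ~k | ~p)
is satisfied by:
  {p: True, k: True, g: False}


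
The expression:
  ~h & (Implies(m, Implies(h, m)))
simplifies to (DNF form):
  ~h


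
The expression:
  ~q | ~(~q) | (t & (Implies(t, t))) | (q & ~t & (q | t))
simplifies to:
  True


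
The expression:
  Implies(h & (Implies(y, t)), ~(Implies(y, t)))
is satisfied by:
  {y: True, t: False, h: False}
  {t: False, h: False, y: False}
  {y: True, t: True, h: False}
  {t: True, y: False, h: False}
  {h: True, y: True, t: False}


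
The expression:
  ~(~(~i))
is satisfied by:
  {i: False}


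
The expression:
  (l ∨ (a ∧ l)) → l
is always true.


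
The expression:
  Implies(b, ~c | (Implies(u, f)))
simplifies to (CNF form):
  f | ~b | ~c | ~u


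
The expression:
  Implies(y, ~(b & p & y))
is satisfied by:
  {p: False, y: False, b: False}
  {b: True, p: False, y: False}
  {y: True, p: False, b: False}
  {b: True, y: True, p: False}
  {p: True, b: False, y: False}
  {b: True, p: True, y: False}
  {y: True, p: True, b: False}


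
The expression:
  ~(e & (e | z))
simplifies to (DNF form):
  ~e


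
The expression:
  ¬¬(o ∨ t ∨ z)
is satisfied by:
  {t: True, z: True, o: True}
  {t: True, z: True, o: False}
  {t: True, o: True, z: False}
  {t: True, o: False, z: False}
  {z: True, o: True, t: False}
  {z: True, o: False, t: False}
  {o: True, z: False, t: False}


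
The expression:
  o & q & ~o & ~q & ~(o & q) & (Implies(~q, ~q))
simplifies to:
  False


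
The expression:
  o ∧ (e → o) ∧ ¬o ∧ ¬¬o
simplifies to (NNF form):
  False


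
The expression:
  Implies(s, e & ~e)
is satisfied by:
  {s: False}


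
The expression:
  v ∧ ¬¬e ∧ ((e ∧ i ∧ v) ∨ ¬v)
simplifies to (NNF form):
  e ∧ i ∧ v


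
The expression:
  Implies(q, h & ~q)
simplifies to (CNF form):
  ~q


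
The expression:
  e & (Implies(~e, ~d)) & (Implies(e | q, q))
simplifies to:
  e & q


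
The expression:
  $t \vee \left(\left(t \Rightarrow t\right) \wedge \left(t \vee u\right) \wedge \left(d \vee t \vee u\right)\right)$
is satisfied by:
  {t: True, u: True}
  {t: True, u: False}
  {u: True, t: False}


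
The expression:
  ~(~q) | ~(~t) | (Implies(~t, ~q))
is always true.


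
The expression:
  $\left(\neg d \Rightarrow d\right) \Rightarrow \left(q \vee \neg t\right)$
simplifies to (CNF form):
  $q \vee \neg d \vee \neg t$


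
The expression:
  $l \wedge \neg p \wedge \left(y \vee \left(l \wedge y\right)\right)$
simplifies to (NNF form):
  $l \wedge y \wedge \neg p$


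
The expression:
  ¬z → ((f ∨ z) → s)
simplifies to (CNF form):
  s ∨ z ∨ ¬f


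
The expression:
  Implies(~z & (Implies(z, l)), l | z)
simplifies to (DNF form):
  l | z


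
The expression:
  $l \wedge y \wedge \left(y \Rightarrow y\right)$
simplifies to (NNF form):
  $l \wedge y$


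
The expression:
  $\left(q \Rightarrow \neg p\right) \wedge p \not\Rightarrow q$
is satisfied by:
  {p: True, q: False}


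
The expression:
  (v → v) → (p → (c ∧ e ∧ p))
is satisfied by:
  {c: True, e: True, p: False}
  {c: True, e: False, p: False}
  {e: True, c: False, p: False}
  {c: False, e: False, p: False}
  {c: True, p: True, e: True}


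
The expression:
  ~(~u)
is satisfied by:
  {u: True}


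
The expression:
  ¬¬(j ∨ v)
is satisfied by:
  {v: True, j: True}
  {v: True, j: False}
  {j: True, v: False}


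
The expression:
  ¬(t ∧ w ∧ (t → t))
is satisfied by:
  {w: False, t: False}
  {t: True, w: False}
  {w: True, t: False}


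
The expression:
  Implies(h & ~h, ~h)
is always true.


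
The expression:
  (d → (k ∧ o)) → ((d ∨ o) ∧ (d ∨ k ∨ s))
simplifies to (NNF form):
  d ∨ (k ∧ o) ∨ (o ∧ s)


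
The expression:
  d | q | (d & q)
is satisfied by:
  {d: True, q: True}
  {d: True, q: False}
  {q: True, d: False}


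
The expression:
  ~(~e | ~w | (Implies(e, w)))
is never true.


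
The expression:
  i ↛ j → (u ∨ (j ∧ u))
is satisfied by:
  {u: True, j: True, i: False}
  {u: True, j: False, i: False}
  {j: True, u: False, i: False}
  {u: False, j: False, i: False}
  {i: True, u: True, j: True}
  {i: True, u: True, j: False}
  {i: True, j: True, u: False}


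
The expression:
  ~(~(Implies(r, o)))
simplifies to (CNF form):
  o | ~r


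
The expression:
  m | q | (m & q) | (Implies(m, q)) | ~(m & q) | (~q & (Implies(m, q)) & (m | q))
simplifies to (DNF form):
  True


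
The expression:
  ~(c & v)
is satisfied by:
  {v: False, c: False}
  {c: True, v: False}
  {v: True, c: False}


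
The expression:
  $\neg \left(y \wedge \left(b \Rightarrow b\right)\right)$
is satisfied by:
  {y: False}


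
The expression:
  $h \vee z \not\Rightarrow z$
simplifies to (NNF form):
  $h$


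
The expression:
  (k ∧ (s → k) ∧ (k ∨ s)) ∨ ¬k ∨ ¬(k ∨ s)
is always true.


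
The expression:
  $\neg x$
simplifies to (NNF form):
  $\neg x$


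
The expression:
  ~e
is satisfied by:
  {e: False}


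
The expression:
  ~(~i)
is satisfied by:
  {i: True}


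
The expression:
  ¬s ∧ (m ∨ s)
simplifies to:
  m ∧ ¬s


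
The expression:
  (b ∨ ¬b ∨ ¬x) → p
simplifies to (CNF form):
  p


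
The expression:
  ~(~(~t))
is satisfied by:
  {t: False}


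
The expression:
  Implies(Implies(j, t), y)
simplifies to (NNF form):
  y | (j & ~t)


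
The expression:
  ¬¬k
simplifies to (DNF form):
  k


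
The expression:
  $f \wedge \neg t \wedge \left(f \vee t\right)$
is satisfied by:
  {f: True, t: False}


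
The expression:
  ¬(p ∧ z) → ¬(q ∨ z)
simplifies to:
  (p ∧ z) ∨ (¬q ∧ ¬z)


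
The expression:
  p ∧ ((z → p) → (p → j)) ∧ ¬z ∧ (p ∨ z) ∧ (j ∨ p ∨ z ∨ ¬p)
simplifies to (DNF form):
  j ∧ p ∧ ¬z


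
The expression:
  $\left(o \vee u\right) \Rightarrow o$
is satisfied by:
  {o: True, u: False}
  {u: False, o: False}
  {u: True, o: True}


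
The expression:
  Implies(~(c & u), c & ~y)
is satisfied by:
  {c: True, u: True, y: False}
  {c: True, u: False, y: False}
  {c: True, y: True, u: True}


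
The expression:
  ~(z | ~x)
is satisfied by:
  {x: True, z: False}


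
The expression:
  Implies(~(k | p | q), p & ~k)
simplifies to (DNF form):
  k | p | q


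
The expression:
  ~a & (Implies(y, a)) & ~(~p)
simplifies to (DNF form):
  p & ~a & ~y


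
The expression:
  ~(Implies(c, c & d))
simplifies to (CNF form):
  c & ~d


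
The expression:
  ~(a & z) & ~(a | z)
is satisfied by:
  {z: False, a: False}


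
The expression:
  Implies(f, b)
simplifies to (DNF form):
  b | ~f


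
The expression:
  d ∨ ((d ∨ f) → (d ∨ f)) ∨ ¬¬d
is always true.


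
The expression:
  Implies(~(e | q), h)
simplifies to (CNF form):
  e | h | q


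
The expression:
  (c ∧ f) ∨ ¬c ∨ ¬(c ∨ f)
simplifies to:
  f ∨ ¬c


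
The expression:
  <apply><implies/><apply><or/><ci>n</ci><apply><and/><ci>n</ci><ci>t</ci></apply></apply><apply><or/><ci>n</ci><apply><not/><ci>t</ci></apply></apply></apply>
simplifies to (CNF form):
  <true/>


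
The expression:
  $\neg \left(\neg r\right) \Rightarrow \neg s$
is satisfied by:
  {s: False, r: False}
  {r: True, s: False}
  {s: True, r: False}


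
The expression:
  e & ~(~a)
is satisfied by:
  {a: True, e: True}


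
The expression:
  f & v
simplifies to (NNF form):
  f & v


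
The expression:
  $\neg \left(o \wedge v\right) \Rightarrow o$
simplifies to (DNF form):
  $o$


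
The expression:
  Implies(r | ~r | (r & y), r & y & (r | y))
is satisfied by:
  {r: True, y: True}


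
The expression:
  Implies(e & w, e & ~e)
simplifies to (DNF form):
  ~e | ~w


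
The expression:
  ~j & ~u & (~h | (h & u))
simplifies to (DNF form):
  ~h & ~j & ~u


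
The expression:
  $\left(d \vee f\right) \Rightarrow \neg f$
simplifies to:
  $\neg f$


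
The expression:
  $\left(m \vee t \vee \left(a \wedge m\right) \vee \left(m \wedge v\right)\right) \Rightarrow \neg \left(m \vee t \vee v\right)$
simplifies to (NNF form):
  $\neg m \wedge \neg t$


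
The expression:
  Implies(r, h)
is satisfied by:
  {h: True, r: False}
  {r: False, h: False}
  {r: True, h: True}


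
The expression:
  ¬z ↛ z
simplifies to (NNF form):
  True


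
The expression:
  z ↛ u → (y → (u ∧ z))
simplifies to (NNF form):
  u ∨ ¬y ∨ ¬z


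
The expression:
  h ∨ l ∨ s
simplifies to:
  h ∨ l ∨ s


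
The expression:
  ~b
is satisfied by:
  {b: False}


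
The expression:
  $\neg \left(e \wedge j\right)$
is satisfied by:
  {e: False, j: False}
  {j: True, e: False}
  {e: True, j: False}


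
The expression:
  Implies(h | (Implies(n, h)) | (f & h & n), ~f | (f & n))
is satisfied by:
  {n: True, f: False}
  {f: False, n: False}
  {f: True, n: True}


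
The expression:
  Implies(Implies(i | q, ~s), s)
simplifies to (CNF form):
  s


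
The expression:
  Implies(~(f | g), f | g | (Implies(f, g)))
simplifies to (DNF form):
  True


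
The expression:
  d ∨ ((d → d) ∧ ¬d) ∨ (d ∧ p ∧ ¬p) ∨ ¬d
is always true.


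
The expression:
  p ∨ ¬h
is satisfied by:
  {p: True, h: False}
  {h: False, p: False}
  {h: True, p: True}


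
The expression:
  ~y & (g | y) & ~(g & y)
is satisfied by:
  {g: True, y: False}


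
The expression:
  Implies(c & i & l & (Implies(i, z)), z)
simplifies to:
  True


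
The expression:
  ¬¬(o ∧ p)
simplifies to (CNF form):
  o ∧ p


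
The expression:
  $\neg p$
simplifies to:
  $\neg p$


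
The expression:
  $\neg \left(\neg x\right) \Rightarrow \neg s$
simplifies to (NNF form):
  $\neg s \vee \neg x$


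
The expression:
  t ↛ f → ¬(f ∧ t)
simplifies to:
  True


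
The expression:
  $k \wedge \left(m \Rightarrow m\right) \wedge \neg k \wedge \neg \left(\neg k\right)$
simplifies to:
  $\text{False}$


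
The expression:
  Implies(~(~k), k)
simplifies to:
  True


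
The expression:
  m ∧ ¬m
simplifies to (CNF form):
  False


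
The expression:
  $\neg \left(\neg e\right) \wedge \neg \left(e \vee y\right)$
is never true.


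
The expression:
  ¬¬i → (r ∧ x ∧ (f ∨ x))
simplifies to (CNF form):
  (r ∨ ¬i) ∧ (x ∨ ¬i)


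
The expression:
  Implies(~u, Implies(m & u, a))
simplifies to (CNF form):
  True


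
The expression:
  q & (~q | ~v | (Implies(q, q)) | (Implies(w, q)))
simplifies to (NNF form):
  q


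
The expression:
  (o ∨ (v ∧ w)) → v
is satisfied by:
  {v: True, o: False}
  {o: False, v: False}
  {o: True, v: True}
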